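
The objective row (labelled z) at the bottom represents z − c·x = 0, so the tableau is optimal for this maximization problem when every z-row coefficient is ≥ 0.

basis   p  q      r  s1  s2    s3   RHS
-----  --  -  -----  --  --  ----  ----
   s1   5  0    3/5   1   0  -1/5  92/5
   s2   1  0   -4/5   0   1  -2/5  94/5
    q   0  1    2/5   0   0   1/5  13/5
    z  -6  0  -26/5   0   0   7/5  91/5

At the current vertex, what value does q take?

13/5

q is basic (row 3); its value is the RHS of that row, 13/5.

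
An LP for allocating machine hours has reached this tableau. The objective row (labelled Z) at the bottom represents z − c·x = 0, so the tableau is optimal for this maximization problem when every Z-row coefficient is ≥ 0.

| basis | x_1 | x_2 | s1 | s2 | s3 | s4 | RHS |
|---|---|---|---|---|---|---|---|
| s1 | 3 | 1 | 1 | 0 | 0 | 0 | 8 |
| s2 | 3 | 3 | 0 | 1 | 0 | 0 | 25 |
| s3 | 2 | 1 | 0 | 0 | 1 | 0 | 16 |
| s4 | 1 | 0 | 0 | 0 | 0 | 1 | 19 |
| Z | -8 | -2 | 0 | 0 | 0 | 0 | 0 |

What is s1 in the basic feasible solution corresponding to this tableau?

8

s1 is basic (row 1); its value is the RHS of that row, 8.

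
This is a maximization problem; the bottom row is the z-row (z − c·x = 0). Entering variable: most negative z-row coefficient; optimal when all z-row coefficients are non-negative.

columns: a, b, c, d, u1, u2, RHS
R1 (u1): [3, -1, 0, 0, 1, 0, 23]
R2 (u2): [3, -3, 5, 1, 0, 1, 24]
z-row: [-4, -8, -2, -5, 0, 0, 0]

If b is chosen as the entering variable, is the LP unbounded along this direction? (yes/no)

Every constraint-row entry in column b is ≤ 0, so increasing b is unbounded.

yes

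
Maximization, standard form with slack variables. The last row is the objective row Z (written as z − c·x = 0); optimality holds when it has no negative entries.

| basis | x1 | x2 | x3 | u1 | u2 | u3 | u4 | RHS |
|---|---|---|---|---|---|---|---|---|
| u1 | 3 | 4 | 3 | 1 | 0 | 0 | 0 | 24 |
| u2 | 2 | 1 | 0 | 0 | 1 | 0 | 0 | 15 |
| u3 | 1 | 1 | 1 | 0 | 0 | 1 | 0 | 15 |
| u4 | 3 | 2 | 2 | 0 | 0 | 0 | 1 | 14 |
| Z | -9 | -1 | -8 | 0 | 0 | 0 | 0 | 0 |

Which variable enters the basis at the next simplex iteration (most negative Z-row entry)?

x1

Negative Z-row entries: x1: -9, x2: -1, x3: -8.
The most negative is -9 in column x1, so x1 enters.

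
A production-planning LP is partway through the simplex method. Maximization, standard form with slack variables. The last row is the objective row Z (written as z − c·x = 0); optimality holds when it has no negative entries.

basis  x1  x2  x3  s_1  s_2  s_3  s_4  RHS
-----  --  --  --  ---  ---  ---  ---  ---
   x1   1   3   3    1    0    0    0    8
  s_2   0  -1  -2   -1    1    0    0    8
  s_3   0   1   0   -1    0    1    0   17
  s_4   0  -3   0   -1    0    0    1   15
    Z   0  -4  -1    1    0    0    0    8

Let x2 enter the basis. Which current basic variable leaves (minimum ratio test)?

x1

Column x2 entries and ratios — x1: 8/3 = 8/3; s_2: -1 ≤ 0, skip; s_3: 17/1 = 17; s_4: -3 ≤ 0, skip.
Smallest ratio is 8/3 in the row of x1, so x1 leaves.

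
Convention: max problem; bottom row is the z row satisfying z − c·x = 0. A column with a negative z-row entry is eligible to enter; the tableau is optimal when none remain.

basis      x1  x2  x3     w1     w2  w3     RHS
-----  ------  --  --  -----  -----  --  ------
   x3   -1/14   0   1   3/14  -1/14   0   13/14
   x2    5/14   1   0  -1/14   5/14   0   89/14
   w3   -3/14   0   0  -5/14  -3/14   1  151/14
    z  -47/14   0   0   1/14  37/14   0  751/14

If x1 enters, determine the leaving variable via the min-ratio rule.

x2

Column x1 entries and ratios — x3: -1/14 ≤ 0, skip; x2: (89/14)/(5/14) = 89/5; w3: -3/14 ≤ 0, skip.
Smallest ratio is 89/5 in the row of x2, so x2 leaves.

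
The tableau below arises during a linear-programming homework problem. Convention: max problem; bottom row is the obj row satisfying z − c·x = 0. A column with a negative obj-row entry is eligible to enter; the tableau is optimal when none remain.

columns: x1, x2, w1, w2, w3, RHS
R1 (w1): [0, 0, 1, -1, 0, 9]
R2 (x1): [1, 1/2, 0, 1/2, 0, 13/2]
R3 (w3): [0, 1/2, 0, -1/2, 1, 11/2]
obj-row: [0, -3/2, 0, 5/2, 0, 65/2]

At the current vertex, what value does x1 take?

13/2

x1 is basic (row 2); its value is the RHS of that row, 13/2.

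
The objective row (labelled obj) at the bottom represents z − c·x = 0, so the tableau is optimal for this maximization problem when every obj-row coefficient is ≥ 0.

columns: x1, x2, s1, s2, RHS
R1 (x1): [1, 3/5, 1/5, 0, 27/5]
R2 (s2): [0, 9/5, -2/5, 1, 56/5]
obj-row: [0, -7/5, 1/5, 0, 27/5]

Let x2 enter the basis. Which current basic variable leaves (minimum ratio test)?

Column x2 entries and ratios — x1: (27/5)/(3/5) = 9; s2: (56/5)/(9/5) = 56/9.
Smallest ratio is 56/9 in the row of s2, so s2 leaves.

s2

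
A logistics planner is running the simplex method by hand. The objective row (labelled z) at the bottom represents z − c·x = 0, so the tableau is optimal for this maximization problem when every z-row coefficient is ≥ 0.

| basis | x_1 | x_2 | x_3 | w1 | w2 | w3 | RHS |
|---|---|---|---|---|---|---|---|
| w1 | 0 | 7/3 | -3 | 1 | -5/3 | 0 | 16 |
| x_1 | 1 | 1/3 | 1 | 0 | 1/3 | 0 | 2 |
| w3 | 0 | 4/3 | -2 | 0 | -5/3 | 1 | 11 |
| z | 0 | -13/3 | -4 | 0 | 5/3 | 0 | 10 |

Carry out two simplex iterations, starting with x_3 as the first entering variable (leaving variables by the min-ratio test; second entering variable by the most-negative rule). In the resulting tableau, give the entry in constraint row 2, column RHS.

6

Ratio test on column x_3 — row 1: entry -3 ≤ 0; row 2: 2/1 = 2; row 3: entry -2 ≤ 0. Minimum is 2 at row 2 (x_1 leaves); pivot element 1.
Divide row 2 by 1; eliminate column x_3 from the other rows.
Second iteration: most negative z-row entry is -3 in column x_2, so x_2 enters.
Ratio test on column x_2 — row 1: 22/(10/3) = 33/5; row 2: 2/(1/3) = 6; row 3: 15/2 = 15/2. Minimum is 6 at row 2 (x_3 leaves); pivot element 1/3.
Divide row 2 by 1/3; eliminate column x_2 from the other rows.
After both pivots, the entry at constraint row 2, column RHS is 6.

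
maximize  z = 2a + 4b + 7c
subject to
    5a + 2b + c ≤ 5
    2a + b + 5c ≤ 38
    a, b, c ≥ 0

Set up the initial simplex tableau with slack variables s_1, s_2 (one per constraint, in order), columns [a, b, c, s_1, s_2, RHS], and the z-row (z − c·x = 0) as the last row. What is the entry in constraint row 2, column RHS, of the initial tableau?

The RHS of constraint 2 is b_2 = 38.

38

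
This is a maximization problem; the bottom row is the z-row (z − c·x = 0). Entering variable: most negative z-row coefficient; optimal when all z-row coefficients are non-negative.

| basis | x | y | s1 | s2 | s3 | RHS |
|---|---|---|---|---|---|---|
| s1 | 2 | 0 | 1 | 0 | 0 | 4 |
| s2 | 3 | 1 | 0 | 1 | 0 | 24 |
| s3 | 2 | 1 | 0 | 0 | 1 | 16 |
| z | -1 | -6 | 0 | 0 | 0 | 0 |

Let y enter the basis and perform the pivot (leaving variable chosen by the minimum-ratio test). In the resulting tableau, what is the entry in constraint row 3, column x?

2

Ratio test on column y — row 1: entry 0 ≤ 0; row 2: 24/1 = 24; row 3: 16/1 = 16. Minimum is 16 at row 3 (s3 leaves); pivot element 1.
Divide row 3 by 1; eliminate column y from the other rows.
In the new row 3, the x entry is the old entry divided by the pivot: 2/1 = 2.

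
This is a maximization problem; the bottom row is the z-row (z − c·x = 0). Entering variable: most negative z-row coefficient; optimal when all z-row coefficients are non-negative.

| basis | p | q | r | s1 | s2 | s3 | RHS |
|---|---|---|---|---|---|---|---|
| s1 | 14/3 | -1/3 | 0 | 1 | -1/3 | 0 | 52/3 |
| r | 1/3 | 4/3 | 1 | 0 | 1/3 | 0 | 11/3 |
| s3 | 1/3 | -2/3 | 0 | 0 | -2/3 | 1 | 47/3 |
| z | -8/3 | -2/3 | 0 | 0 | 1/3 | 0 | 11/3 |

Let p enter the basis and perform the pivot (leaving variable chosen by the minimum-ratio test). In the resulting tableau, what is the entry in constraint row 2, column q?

19/14

Ratio test on column p — row 1: (52/3)/(14/3) = 26/7; row 2: (11/3)/(1/3) = 11; row 3: (47/3)/(1/3) = 47. Minimum is 26/7 at row 1 (s1 leaves); pivot element 14/3.
Divide row 1 by 14/3; eliminate column p from the other rows.
Row 2 update in column q: 4/3 − (1/3)·(-1/14) = 19/14.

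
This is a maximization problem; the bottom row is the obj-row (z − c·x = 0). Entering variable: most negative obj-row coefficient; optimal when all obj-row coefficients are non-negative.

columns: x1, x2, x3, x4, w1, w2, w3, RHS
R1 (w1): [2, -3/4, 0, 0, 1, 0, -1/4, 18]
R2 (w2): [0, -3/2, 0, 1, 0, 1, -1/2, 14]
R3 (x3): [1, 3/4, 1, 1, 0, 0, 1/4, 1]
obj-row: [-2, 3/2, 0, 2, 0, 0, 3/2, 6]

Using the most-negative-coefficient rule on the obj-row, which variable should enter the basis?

x1

Negative obj-row entries: x1: -2.
The most negative is -2 in column x1, so x1 enters.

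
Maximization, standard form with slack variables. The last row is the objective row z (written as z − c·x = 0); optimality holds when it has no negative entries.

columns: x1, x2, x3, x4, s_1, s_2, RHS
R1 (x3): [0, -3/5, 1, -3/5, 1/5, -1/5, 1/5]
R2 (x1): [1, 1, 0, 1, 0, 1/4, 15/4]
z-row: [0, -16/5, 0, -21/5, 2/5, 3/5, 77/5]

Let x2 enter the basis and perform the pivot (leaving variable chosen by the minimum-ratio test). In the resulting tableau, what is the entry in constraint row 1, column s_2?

Ratio test on column x2 — row 1: entry -3/5 ≤ 0; row 2: (15/4)/1 = 15/4. Minimum is 15/4 at row 2 (x1 leaves); pivot element 1.
Divide row 2 by 1; eliminate column x2 from the other rows.
Row 1 update in column s_2: -1/5 − (-3/5)·(1/4) = -1/20.

-1/20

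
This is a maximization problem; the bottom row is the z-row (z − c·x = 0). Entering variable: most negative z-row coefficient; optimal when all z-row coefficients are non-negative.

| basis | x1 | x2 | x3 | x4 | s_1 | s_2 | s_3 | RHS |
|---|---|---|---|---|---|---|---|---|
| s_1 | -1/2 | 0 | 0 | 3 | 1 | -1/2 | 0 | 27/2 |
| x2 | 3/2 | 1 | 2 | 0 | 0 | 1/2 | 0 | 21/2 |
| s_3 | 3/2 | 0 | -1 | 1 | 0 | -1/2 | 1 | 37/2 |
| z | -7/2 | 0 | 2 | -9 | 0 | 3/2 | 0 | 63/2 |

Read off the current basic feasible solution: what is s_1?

s_1 is basic (row 1); its value is the RHS of that row, 27/2.

27/2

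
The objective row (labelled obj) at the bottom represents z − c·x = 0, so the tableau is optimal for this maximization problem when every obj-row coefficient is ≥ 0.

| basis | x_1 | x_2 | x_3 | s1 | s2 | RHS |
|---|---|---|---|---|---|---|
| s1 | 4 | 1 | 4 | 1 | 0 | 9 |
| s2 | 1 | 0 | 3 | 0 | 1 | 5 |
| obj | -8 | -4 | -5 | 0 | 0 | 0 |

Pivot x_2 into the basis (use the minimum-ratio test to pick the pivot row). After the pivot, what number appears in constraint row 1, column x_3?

4

Ratio test on column x_2 — row 1: 9/1 = 9; row 2: entry 0 ≤ 0. Minimum is 9 at row 1 (s1 leaves); pivot element 1.
Divide row 1 by 1; eliminate column x_2 from the other rows.
In the new row 1, the x_3 entry is the old entry divided by the pivot: 4/1 = 4.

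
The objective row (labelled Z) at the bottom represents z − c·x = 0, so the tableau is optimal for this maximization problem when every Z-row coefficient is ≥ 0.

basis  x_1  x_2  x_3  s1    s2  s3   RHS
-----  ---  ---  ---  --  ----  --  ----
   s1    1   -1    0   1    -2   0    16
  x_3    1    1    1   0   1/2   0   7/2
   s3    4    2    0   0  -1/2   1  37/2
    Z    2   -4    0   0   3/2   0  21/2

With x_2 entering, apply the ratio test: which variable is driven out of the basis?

Column x_2 entries and ratios — s1: -1 ≤ 0, skip; x_3: (7/2)/1 = 7/2; s3: (37/2)/2 = 37/4.
Smallest ratio is 7/2 in the row of x_3, so x_3 leaves.

x_3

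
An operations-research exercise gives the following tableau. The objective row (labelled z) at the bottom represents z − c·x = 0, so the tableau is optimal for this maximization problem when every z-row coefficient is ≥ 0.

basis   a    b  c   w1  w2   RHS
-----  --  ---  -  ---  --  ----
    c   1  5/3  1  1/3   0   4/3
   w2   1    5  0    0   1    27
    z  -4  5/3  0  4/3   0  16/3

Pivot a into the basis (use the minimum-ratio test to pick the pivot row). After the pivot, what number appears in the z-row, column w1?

8/3

Ratio test on column a — row 1: (4/3)/1 = 4/3; row 2: 27/1 = 27. Minimum is 4/3 at row 1 (c leaves); pivot element 1.
Divide row 1 by 1; eliminate column a from the other rows.
z-row update in column w1: 4/3 − (-4)·(1/3) = 8/3.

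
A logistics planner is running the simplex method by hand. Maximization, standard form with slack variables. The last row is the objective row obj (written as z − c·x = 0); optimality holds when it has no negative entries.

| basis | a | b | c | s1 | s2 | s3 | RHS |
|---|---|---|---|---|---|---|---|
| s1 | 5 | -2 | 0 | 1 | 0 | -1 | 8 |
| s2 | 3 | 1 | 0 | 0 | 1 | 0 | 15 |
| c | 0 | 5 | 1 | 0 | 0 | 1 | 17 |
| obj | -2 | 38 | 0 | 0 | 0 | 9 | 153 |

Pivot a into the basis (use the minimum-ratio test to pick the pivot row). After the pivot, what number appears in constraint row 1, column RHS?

Ratio test on column a — row 1: 8/5 = 8/5; row 2: 15/3 = 5; row 3: entry 0 ≤ 0. Minimum is 8/5 at row 1 (s1 leaves); pivot element 5.
Divide row 1 by 5; eliminate column a from the other rows.
In the new row 1, the RHS entry is the old entry divided by the pivot: 8/5 = 8/5.

8/5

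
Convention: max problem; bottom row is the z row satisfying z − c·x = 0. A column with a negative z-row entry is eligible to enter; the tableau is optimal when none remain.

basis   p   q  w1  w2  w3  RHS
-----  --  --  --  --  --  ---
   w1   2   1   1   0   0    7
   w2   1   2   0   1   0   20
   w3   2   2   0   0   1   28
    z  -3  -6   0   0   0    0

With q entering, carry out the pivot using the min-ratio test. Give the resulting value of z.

Ratio test on column q — row 1: 7/1 = 7; row 2: 20/2 = 10; row 3: 28/2 = 14. Minimum is 7 at row 1 (w1 leaves); pivot element 1.
Pivot on row 1; the z-row RHS becomes 0 − (-6)·7 = 42.

42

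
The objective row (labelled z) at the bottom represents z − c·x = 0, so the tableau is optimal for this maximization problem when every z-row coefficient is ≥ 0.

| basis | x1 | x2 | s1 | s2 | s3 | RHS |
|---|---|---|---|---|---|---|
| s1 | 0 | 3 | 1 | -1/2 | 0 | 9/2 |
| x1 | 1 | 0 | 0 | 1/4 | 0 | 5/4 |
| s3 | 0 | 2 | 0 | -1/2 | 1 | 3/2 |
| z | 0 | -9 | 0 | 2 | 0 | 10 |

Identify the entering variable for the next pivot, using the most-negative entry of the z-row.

x2

Negative z-row entries: x2: -9.
The most negative is -9 in column x2, so x2 enters.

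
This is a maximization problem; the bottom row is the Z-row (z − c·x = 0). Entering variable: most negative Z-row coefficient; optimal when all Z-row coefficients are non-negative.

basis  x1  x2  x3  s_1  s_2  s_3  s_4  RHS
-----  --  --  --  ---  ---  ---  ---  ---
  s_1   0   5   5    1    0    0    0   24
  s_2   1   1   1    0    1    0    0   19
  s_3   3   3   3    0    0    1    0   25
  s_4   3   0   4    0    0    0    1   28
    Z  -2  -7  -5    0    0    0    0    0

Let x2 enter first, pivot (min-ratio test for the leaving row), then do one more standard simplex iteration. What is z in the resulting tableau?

Ratio test on column x2 — row 1: 24/5 = 24/5; row 2: 19/1 = 19; row 3: 25/3 = 25/3; row 4: entry 0 ≤ 0. Minimum is 24/5 at row 1 (s_1 leaves); pivot element 5.
Pivot on row 1; the Z-row RHS becomes 0 − (-7)·(24/5) = 168/5.
Next entering variable (most negative Z-row entry -2): x1.
Ratio test on column x1 — row 1: entry 0 ≤ 0; row 2: (71/5)/1 = 71/5; row 3: (53/5)/3 = 53/15; row 4: 28/3 = 28/3. Minimum is 53/15 at row 3 (s_3 leaves); pivot element 3.
After the second pivot the Z-row RHS is 168/5 − (-2)·(53/15) = 122/3.

122/3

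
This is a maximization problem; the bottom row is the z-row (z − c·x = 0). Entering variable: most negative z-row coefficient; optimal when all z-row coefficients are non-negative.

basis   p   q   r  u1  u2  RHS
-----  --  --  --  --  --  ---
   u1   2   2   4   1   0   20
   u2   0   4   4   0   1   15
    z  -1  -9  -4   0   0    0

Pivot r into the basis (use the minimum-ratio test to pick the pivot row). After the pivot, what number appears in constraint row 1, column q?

-2

Ratio test on column r — row 1: 20/4 = 5; row 2: 15/4 = 15/4. Minimum is 15/4 at row 2 (u2 leaves); pivot element 4.
Divide row 2 by 4; eliminate column r from the other rows.
Row 1 update in column q: 2 − 4·1 = -2.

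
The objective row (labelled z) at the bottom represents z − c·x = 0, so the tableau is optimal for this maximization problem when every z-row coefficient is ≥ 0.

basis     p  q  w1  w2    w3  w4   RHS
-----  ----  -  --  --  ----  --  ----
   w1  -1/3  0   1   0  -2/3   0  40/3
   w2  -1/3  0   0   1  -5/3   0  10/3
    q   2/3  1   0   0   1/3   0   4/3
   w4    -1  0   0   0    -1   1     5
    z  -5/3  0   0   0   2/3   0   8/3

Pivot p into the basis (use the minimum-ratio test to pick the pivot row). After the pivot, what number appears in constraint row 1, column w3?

Ratio test on column p — row 1: entry -1/3 ≤ 0; row 2: entry -1/3 ≤ 0; row 3: (4/3)/(2/3) = 2; row 4: entry -1 ≤ 0. Minimum is 2 at row 3 (q leaves); pivot element 2/3.
Divide row 3 by 2/3; eliminate column p from the other rows.
Row 1 update in column w3: -2/3 − (-1/3)·(1/2) = -1/2.

-1/2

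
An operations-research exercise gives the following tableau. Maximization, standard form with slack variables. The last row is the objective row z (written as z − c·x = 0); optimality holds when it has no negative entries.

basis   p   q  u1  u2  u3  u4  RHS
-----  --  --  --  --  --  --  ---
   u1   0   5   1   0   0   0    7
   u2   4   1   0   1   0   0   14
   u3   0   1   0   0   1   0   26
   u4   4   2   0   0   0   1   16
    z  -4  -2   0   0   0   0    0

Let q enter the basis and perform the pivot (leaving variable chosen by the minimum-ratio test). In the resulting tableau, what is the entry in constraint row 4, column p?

Ratio test on column q — row 1: 7/5 = 7/5; row 2: 14/1 = 14; row 3: 26/1 = 26; row 4: 16/2 = 8. Minimum is 7/5 at row 1 (u1 leaves); pivot element 5.
Divide row 1 by 5; eliminate column q from the other rows.
Row 4 update in column p: 4 − 2·0 = 4.

4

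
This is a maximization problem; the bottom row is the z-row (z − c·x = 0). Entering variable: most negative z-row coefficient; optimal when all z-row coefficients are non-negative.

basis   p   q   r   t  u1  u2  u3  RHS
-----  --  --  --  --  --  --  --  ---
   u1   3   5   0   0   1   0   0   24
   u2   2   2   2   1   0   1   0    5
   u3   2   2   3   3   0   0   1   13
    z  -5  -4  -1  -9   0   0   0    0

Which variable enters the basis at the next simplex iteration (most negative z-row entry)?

Negative z-row entries: p: -5, q: -4, r: -1, t: -9.
The most negative is -9 in column t, so t enters.

t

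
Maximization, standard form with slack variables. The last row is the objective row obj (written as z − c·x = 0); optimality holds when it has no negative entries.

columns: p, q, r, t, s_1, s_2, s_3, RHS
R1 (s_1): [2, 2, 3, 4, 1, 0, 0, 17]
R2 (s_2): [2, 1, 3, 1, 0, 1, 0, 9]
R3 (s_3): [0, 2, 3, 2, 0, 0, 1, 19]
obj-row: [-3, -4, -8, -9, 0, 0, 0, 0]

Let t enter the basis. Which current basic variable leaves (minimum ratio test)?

Column t entries and ratios — s_1: 17/4 = 17/4; s_2: 9/1 = 9; s_3: 19/2 = 19/2.
Smallest ratio is 17/4 in the row of s_1, so s_1 leaves.

s_1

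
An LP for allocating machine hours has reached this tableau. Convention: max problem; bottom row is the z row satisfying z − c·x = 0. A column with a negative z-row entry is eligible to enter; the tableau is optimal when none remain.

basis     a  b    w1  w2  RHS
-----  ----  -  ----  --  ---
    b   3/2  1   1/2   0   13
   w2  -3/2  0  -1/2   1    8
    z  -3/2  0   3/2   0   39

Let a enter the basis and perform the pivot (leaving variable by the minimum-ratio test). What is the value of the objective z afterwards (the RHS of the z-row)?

Ratio test on column a — row 1: 13/(3/2) = 26/3; row 2: entry -3/2 ≤ 0. Minimum is 26/3 at row 1 (b leaves); pivot element 3/2.
Pivot on row 1; the z-row RHS becomes 39 − (-3/2)·(26/3) = 52.

52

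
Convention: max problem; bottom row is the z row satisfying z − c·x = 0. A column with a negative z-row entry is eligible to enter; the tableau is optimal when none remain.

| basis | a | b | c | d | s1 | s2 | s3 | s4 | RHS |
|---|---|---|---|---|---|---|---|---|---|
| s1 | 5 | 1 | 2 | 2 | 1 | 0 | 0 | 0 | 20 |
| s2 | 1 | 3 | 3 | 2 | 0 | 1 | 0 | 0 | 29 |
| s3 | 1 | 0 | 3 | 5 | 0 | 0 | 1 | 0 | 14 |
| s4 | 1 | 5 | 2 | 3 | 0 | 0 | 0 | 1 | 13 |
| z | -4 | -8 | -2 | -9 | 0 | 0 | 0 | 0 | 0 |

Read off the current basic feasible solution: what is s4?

13

s4 is basic (row 4); its value is the RHS of that row, 13.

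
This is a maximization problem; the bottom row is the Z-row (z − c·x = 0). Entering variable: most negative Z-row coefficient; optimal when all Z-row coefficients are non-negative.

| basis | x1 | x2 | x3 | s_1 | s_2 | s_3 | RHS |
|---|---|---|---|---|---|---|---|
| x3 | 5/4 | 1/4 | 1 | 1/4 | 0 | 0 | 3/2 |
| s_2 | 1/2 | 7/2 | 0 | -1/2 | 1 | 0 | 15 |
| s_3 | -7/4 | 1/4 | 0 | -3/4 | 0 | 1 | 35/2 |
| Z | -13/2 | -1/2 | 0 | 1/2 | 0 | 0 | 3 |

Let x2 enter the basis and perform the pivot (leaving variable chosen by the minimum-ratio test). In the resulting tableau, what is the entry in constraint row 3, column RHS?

115/7

Ratio test on column x2 — row 1: (3/2)/(1/4) = 6; row 2: 15/(7/2) = 30/7; row 3: (35/2)/(1/4) = 70. Minimum is 30/7 at row 2 (s_2 leaves); pivot element 7/2.
Divide row 2 by 7/2; eliminate column x2 from the other rows.
Row 3 update in column RHS: 35/2 − (1/4)·(30/7) = 115/7.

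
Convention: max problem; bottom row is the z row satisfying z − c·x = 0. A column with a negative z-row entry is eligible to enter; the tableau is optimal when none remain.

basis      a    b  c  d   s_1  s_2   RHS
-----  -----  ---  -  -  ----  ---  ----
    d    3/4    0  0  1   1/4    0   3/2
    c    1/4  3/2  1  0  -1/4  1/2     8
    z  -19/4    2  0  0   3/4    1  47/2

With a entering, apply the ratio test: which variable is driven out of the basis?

d

Column a entries and ratios — d: (3/2)/(3/4) = 2; c: 8/(1/4) = 32.
Smallest ratio is 2 in the row of d, so d leaves.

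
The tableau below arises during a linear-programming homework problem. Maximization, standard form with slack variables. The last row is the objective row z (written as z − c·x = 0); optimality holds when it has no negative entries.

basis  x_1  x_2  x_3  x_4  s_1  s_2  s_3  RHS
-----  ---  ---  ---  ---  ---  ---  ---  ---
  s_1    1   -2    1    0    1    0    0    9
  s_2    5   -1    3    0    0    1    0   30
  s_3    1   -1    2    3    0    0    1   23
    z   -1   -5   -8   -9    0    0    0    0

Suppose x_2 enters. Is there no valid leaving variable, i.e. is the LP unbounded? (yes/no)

Every constraint-row entry in column x_2 is ≤ 0, so increasing x_2 is unbounded.

yes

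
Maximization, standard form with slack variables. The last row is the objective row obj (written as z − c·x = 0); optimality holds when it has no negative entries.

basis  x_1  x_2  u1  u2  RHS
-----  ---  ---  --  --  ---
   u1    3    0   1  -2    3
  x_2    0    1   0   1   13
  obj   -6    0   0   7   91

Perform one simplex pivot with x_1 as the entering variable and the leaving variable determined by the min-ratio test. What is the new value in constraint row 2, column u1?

Ratio test on column x_1 — row 1: 3/3 = 1; row 2: entry 0 ≤ 0. Minimum is 1 at row 1 (u1 leaves); pivot element 3.
Divide row 1 by 3; eliminate column x_1 from the other rows.
Row 2 update in column u1: 0 − 0·(1/3) = 0.

0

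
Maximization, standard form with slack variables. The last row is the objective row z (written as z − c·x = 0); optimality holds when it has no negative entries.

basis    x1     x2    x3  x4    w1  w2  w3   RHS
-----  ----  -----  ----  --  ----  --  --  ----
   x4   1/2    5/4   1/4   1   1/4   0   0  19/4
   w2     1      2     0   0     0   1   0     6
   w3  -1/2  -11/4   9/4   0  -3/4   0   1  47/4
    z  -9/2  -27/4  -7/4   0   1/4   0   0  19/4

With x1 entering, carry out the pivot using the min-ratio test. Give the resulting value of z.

127/4

Ratio test on column x1 — row 1: (19/4)/(1/2) = 19/2; row 2: 6/1 = 6; row 3: entry -1/2 ≤ 0. Minimum is 6 at row 2 (w2 leaves); pivot element 1.
Pivot on row 2; the z-row RHS becomes 19/4 − (-9/2)·6 = 127/4.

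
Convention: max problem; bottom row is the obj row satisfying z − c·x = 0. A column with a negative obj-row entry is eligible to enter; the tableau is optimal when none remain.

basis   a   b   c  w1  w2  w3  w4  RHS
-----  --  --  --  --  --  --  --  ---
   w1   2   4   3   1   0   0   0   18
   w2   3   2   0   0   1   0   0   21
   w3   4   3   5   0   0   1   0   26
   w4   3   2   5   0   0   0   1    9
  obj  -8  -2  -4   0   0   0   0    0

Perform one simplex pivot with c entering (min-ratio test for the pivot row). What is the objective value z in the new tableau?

Ratio test on column c — row 1: 18/3 = 6; row 2: entry 0 ≤ 0; row 3: 26/5 = 26/5; row 4: 9/5 = 9/5. Minimum is 9/5 at row 4 (w4 leaves); pivot element 5.
Pivot on row 4; the obj-row RHS becomes 0 − (-4)·(9/5) = 36/5.

36/5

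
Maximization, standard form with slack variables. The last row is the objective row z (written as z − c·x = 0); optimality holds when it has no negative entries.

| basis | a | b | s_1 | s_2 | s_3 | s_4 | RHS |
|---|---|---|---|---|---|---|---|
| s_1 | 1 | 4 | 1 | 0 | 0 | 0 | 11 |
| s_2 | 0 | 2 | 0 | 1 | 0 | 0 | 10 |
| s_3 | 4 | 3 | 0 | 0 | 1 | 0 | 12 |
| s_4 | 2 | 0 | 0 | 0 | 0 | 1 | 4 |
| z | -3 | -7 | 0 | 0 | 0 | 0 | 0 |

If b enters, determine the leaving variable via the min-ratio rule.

s_1

Column b entries and ratios — s_1: 11/4 = 11/4; s_2: 10/2 = 5; s_3: 12/3 = 4; s_4: 0 ≤ 0, skip.
Smallest ratio is 11/4 in the row of s_1, so s_1 leaves.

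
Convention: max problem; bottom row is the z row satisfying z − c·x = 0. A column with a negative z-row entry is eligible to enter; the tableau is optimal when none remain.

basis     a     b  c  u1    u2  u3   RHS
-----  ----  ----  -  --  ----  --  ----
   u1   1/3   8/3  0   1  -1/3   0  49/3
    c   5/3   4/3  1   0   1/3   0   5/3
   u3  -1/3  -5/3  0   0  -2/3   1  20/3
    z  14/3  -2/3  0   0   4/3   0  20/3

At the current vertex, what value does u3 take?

u3 is basic (row 3); its value is the RHS of that row, 20/3.

20/3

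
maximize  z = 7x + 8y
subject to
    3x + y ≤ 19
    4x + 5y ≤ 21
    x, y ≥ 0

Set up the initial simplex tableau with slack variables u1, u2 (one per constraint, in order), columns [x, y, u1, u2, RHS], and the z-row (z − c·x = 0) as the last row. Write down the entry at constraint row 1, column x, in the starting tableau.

Constraint 1 has coefficient 3 on x.

3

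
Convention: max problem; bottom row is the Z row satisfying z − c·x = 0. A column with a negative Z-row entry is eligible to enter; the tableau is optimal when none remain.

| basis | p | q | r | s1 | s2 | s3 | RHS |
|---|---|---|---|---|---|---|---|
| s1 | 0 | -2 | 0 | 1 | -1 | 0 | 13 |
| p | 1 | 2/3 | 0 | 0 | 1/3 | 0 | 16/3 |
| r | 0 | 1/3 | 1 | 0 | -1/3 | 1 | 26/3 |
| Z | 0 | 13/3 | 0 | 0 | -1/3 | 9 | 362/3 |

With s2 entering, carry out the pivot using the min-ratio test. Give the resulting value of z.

126

Ratio test on column s2 — row 1: entry -1 ≤ 0; row 2: (16/3)/(1/3) = 16; row 3: entry -1/3 ≤ 0. Minimum is 16 at row 2 (p leaves); pivot element 1/3.
Pivot on row 2; the Z-row RHS becomes 362/3 − (-1/3)·16 = 126.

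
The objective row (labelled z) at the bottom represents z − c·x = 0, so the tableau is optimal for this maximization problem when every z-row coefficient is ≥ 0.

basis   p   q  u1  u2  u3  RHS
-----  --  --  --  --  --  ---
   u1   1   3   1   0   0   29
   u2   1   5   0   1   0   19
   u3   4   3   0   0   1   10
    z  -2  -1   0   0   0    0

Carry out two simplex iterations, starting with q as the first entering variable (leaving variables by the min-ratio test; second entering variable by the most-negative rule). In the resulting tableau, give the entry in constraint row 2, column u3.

Ratio test on column q — row 1: 29/3 = 29/3; row 2: 19/5 = 19/5; row 3: 10/3 = 10/3. Minimum is 10/3 at row 3 (u3 leaves); pivot element 3.
Divide row 3 by 3; eliminate column q from the other rows.
Second iteration: most negative z-row entry is -2/3 in column p, so p enters.
Ratio test on column p — row 1: entry -3 ≤ 0; row 2: entry -17/3 ≤ 0; row 3: (10/3)/(4/3) = 5/2. Minimum is 5/2 at row 3 (q leaves); pivot element 4/3.
Divide row 3 by 4/3; eliminate column p from the other rows.
After both pivots, the entry at constraint row 2, column u3 is -1/4.

-1/4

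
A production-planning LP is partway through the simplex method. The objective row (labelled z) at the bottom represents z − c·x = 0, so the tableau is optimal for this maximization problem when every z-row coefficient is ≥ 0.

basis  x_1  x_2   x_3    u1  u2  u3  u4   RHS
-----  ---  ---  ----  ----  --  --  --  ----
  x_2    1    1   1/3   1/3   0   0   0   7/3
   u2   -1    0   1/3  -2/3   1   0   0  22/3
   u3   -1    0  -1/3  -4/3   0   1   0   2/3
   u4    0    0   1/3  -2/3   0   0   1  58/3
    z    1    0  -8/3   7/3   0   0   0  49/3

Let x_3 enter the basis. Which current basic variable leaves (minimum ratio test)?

Column x_3 entries and ratios — x_2: (7/3)/(1/3) = 7; u2: (22/3)/(1/3) = 22; u3: -1/3 ≤ 0, skip; u4: (58/3)/(1/3) = 58.
Smallest ratio is 7 in the row of x_2, so x_2 leaves.

x_2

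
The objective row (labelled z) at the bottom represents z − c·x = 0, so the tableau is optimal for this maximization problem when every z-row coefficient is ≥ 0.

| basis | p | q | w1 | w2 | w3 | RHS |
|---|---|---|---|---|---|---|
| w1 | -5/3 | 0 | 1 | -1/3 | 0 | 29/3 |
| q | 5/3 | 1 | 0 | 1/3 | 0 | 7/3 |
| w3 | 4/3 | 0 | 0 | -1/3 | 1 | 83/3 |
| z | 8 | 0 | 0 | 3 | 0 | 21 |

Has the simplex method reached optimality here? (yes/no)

Every z-row coefficient is ≥ 0, so the tableau is optimal.

yes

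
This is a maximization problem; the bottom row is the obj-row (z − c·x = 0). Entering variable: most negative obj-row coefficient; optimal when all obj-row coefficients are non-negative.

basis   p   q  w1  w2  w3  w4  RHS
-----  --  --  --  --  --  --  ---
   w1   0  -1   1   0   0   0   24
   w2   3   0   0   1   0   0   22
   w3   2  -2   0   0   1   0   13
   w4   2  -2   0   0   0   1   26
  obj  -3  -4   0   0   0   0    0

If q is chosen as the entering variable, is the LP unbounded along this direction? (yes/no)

yes

Every constraint-row entry in column q is ≤ 0, so increasing q is unbounded.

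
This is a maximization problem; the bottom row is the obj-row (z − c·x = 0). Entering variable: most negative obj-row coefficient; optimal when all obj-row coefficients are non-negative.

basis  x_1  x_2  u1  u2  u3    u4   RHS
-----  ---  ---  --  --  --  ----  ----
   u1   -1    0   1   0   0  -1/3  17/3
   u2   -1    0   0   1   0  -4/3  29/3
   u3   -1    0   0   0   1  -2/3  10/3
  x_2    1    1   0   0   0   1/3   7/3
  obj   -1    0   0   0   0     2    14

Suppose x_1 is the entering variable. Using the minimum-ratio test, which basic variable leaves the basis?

Column x_1 entries and ratios — u1: -1 ≤ 0, skip; u2: -1 ≤ 0, skip; u3: -1 ≤ 0, skip; x_2: (7/3)/1 = 7/3.
Smallest ratio is 7/3 in the row of x_2, so x_2 leaves.

x_2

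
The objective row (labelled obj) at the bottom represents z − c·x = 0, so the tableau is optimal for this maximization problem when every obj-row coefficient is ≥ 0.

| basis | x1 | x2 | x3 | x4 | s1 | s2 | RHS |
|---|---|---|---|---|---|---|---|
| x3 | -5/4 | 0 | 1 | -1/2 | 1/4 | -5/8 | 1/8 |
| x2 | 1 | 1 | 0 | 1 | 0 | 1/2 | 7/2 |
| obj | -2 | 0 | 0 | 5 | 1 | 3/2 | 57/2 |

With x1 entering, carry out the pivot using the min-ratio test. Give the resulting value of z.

Ratio test on column x1 — row 1: entry -5/4 ≤ 0; row 2: (7/2)/1 = 7/2. Minimum is 7/2 at row 2 (x2 leaves); pivot element 1.
Pivot on row 2; the obj-row RHS becomes 57/2 − (-2)·(7/2) = 71/2.

71/2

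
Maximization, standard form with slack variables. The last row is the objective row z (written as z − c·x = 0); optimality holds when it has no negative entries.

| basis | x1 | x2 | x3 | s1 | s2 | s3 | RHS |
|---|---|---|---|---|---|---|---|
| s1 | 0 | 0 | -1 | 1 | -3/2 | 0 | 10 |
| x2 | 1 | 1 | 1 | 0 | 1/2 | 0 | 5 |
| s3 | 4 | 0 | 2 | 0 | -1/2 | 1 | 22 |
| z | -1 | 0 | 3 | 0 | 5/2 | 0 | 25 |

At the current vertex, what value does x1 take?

0

x1 is not in the basis, so in the current basic feasible solution x1 = 0.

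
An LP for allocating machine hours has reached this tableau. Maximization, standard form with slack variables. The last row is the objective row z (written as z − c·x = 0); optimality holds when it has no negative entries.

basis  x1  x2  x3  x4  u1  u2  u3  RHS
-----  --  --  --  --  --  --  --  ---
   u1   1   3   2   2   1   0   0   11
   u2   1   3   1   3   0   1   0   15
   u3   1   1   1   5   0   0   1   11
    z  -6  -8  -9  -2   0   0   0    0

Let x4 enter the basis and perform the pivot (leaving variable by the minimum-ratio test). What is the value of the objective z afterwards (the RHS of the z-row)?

22/5

Ratio test on column x4 — row 1: 11/2 = 11/2; row 2: 15/3 = 5; row 3: 11/5 = 11/5. Minimum is 11/5 at row 3 (u3 leaves); pivot element 5.
Pivot on row 3; the z-row RHS becomes 0 − (-2)·(11/5) = 22/5.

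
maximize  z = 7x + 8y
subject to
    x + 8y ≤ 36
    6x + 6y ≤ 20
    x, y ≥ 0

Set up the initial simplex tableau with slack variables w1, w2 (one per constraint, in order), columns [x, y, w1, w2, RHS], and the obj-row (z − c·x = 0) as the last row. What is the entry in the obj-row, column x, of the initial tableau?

-7

The obj-row carries the negated objective coefficients: the x entry is -7.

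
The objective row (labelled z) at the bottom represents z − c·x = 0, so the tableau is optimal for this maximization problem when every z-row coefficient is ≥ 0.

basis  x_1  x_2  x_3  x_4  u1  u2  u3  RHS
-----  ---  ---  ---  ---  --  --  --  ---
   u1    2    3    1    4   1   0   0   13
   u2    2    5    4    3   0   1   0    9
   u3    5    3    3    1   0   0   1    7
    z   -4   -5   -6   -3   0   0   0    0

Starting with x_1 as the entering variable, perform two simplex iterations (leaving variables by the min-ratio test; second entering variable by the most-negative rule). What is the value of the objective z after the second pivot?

Ratio test on column x_1 — row 1: 13/2 = 13/2; row 2: 9/2 = 9/2; row 3: 7/5 = 7/5. Minimum is 7/5 at row 3 (u3 leaves); pivot element 5.
Pivot on row 3; the z-row RHS becomes 0 − (-4)·(7/5) = 28/5.
Next entering variable (most negative z-row entry -18/5): x_3.
Ratio test on column x_3 — row 1: entry -1/5 ≤ 0; row 2: (31/5)/(14/5) = 31/14; row 3: (7/5)/(3/5) = 7/3. Minimum is 31/14 at row 2 (u2 leaves); pivot element 14/5.
After the second pivot the z-row RHS is 28/5 − (-18/5)·(31/14) = 95/7.

95/7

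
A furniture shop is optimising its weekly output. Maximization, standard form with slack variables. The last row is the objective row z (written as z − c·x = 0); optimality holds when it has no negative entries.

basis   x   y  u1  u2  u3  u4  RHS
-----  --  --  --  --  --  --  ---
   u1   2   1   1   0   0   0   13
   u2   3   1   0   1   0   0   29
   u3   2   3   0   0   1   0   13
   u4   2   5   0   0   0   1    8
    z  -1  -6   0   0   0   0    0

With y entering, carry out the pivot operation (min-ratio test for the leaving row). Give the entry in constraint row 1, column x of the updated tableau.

8/5

Ratio test on column y — row 1: 13/1 = 13; row 2: 29/1 = 29; row 3: 13/3 = 13/3; row 4: 8/5 = 8/5. Minimum is 8/5 at row 4 (u4 leaves); pivot element 5.
Divide row 4 by 5; eliminate column y from the other rows.
Row 1 update in column x: 2 − 1·(2/5) = 8/5.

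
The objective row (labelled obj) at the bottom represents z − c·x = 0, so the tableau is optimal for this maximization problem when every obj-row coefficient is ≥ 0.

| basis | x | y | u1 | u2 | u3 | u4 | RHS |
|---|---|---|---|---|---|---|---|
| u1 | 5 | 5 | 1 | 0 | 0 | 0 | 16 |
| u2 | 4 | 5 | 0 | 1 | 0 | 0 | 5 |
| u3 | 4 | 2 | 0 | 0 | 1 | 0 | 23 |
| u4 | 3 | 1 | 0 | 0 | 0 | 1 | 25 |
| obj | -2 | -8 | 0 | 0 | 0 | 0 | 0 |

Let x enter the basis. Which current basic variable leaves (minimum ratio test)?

u2

Column x entries and ratios — u1: 16/5 = 16/5; u2: 5/4 = 5/4; u3: 23/4 = 23/4; u4: 25/3 = 25/3.
Smallest ratio is 5/4 in the row of u2, so u2 leaves.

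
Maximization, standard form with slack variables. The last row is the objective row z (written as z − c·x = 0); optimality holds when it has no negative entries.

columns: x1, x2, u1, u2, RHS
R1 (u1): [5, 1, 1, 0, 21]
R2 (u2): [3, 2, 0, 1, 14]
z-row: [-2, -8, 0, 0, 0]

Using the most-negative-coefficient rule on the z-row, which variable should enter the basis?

x2

Negative z-row entries: x1: -2, x2: -8.
The most negative is -8 in column x2, so x2 enters.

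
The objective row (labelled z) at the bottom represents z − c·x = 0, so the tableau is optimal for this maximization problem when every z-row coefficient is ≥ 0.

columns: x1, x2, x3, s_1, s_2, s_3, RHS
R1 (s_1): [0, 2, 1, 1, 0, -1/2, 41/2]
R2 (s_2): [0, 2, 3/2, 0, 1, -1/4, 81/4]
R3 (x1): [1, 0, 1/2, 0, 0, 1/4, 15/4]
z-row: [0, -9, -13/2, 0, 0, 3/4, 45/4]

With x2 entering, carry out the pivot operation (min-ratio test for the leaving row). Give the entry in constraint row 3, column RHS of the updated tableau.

Ratio test on column x2 — row 1: (41/2)/2 = 41/4; row 2: (81/4)/2 = 81/8; row 3: entry 0 ≤ 0. Minimum is 81/8 at row 2 (s_2 leaves); pivot element 2.
Divide row 2 by 2; eliminate column x2 from the other rows.
Row 3 update in column RHS: 15/4 − 0·(81/8) = 15/4.

15/4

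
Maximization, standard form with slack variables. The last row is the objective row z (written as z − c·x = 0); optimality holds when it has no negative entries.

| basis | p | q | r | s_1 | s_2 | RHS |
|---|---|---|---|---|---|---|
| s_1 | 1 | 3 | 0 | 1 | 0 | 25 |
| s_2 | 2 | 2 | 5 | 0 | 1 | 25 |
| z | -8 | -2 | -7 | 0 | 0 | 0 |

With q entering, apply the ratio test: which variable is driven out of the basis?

Column q entries and ratios — s_1: 25/3 = 25/3; s_2: 25/2 = 25/2.
Smallest ratio is 25/3 in the row of s_1, so s_1 leaves.

s_1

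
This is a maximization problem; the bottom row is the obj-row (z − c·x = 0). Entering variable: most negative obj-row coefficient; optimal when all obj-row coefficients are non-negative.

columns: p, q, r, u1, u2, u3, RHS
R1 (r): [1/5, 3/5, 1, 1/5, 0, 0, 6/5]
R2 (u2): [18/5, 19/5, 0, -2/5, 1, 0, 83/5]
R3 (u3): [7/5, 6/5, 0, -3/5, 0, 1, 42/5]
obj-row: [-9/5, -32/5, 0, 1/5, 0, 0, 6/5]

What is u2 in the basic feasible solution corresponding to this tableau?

83/5

u2 is basic (row 2); its value is the RHS of that row, 83/5.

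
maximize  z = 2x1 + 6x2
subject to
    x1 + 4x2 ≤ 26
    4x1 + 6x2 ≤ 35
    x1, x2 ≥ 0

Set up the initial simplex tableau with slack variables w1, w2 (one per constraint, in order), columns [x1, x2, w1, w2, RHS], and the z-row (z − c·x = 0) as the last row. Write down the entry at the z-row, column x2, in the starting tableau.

The z-row carries the negated objective coefficients: the x2 entry is -6.

-6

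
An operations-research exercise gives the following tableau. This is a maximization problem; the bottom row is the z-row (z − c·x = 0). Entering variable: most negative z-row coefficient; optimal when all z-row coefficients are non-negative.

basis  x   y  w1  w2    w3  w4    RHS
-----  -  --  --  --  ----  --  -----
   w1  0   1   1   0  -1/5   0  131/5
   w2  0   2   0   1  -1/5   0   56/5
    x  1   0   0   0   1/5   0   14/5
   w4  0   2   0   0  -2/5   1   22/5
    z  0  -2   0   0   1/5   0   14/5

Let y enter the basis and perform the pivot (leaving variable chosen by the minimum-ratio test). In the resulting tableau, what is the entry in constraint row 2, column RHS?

Ratio test on column y — row 1: (131/5)/1 = 131/5; row 2: (56/5)/2 = 28/5; row 3: entry 0 ≤ 0; row 4: (22/5)/2 = 11/5. Minimum is 11/5 at row 4 (w4 leaves); pivot element 2.
Divide row 4 by 2; eliminate column y from the other rows.
Row 2 update in column RHS: 56/5 − 2·(11/5) = 34/5.

34/5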